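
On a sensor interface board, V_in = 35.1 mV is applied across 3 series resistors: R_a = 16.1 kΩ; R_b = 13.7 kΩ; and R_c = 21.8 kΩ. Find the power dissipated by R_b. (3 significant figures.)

P ≈ 6.34 nW

The common current is I = 35.1/51.60 = 0.6802 µA.
P = I²R = 0.4627 × 13.7 = 6.339 nW.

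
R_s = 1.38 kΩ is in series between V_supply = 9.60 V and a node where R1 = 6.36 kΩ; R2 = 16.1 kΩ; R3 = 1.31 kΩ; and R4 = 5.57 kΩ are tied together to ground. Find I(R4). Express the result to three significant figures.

Combine the parallel branches: R_p = (1/6.36 + 1/16.1 + 1/1.31 + 1/5.57)⁻¹ = 0.8604 kΩ.
V_A = 9.60 × 0.8604/2.240 = 3.687 V.
Branch current I = V_A/R4 = 3.687/5.57 = 0.6619 mA.

I ≈ 0.662 mA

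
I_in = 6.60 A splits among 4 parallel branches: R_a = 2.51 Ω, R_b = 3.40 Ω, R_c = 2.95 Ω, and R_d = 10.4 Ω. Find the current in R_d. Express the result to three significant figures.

I ≈ 0.563 A

Total conductance ΣG = 1/2.51 + 1/3.40 + 1/2.95 + 1/10.4 = 1.128 (units of 1/Ω).
By the current-divider rule, I = I_in · G_k/ΣG = 6.60 × 0.08527 = 0.5628 A.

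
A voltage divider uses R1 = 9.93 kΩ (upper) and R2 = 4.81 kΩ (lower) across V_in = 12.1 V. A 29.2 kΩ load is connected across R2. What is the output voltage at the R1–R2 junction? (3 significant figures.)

V_out ≈ 3.55 V

First combine the lower leg with the load: R2 ‖ R_L = 4.130 kΩ.
Voltage divider with the loaded lower leg: V_out = 12.1 × 4.130/(9.93 + 4.130) = 12.1 × 0.2937 = 3.554 V.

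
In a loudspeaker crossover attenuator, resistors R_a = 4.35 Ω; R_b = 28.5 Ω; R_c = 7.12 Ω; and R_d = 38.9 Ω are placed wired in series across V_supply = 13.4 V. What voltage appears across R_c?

Series total: ΣR = 4.35 + 28.5 + 7.12 + 38.9 = 78.87 Ω.
V = V_supply · R/ΣR = 13.4 × 0.09028 = 1.210 V.

V ≈ 1.21 V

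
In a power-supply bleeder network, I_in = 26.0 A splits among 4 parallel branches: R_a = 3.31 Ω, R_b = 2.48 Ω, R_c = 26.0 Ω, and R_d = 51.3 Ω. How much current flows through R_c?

I ≈ 1.31 A

ΣG = 1/3.31 + 1/2.48 + 1/26.0 + 1/51.3 = 0.7633.
Current divider: I(R_c) = I_in · G_k/ΣG = 26.0 × (0.03846/0.7633) = 26.0 × 0.05039 = 1.310 A.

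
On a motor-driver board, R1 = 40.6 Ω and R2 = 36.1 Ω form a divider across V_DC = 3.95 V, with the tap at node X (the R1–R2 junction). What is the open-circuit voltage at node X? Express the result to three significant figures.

V_th ≈ 1.86 V

Open-circuit (no load on X): V_th = V_DC · R2/(R1 + R2) = 3.95 × 36.1/(40.60 + 36.1) = 1.859 V.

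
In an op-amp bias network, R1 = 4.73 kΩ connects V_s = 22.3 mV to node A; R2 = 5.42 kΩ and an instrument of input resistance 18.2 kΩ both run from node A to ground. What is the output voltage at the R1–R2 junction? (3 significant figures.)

V_out ≈ 10.5 mV

R2 ‖ R_L = (5.42 × 18.2)/(5.42 + 18.2) = 4.176 kΩ.
Then V_out = V_s · R2'/(R1 + R2') = 22.3 × 4.176/8.906 = 10.46 mV.
(Unloaded it would be 11.9 mV; the load pulls it down.)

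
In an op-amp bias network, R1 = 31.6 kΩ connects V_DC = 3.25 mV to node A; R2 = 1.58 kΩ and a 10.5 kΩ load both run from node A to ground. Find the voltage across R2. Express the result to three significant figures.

V_out ≈ 0.135 mV

First combine the lower leg with the load: R2 ‖ R_L = 1.373 kΩ.
Voltage divider with the loaded lower leg: V_out = 3.25 × 1.373/(31.6 + 1.373) = 3.25 × 0.04165 = 0.1354 mV.
(Unloaded it would be 0.155 mV; the load pulls it down.)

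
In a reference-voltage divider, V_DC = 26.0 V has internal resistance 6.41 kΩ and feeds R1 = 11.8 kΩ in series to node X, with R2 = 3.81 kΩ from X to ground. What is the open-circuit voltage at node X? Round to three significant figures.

V_th ≈ 4.50 V

R1' = 6.41 + 11.8 = 18.21 kΩ (source resistance + R1).
V_th is the unloaded tap voltage: V_DC · R2/(R1'+R2) = 26.0 × 0.1730 = 4.499 V.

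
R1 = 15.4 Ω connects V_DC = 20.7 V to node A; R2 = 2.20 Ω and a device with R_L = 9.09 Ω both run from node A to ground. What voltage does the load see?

First combine the lower leg with the load: R2 ‖ R_L = 1.771 Ω.
Voltage divider with the loaded lower leg: V_out = 20.7 × 1.771/(15.4 + 1.771) = 20.7 × 0.1032 = 2.135 V.

V_out ≈ 2.14 V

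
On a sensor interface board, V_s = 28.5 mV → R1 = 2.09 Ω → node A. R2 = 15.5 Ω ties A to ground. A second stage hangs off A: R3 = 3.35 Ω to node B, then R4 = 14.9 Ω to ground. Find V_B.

Node A sees R2 in parallel with the series input of stage 2, R3 + R4 = 18.25 Ω.
Effective lower resistance at A: R2 ‖ 18.25 = 8.381 Ω.
V_A = 28.5 × 8.381/(2.09 + 8.381) = 22.81 mV.
Then the unloaded second divider: V_B = V_A × R4/(R3+R4) = 22.81 × 0.8164 = 18.62 mV.

V_B ≈ 18.6 mV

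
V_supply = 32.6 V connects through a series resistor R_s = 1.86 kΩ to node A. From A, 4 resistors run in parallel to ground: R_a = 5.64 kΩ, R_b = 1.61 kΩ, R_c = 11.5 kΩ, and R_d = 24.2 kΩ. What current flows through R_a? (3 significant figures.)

I ≈ 2.12 mA

Equivalent of the parallel group: R_p = 1.079 kΩ.
Node voltage V_A = V_supply · R_p/(R_s + R_p) = 32.6 × 0.3672 = 11.97 V.
Branch current I = V_A/R_a = 11.97/5.64 = 2.122 mA.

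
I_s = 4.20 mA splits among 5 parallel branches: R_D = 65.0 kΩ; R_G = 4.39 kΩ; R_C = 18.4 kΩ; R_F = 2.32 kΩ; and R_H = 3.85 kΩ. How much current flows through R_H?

ΣG = 1/65.0 + 1/4.39 + 1/18.4 + 1/2.32 + 1/3.85 = 0.9883.
R_H takes the fraction G_k/ΣG = 0.2597/0.9883 = 0.2628, so I = 4.20 × 0.2628 = 1.104 mA.

I ≈ 1.10 mA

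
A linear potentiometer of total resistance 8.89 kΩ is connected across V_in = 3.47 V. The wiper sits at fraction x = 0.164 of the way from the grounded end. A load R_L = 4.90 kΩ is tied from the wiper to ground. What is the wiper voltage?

V_out ≈ 0.456 V

Lower segment x·R_p = 1.458 kΩ; upper segment (1−x)·R_p = 7.432 kΩ.
Lower segment in parallel with the load: 1.458 ‖ 4.90 = 1.124 kΩ.
Then V_out = V_in · 1.124/(7.432 + 1.124) = 0.4557 V.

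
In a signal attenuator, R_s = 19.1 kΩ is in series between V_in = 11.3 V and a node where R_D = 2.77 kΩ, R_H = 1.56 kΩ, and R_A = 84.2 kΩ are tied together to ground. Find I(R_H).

I ≈ 0.356 mA

Combine the parallel branches: R_p = (1/2.77 + 1/1.56 + 1/84.2)⁻¹ = 0.9863 kΩ.
V_A = 11.3 × 0.9863/20.09 = 0.5549 V.
Branch current I = V_A/R_H = 0.5549/1.56 = 0.3557 mA.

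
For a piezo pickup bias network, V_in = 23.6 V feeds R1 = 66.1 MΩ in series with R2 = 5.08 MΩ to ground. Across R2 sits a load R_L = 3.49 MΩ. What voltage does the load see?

First combine the lower leg with the load: R2 ‖ R_L = 2.069 MΩ.
Now apply the divider: V_out = 23.6 × 0.03035 = 0.7162 V.
(Unloaded it would be 1.68 V; the load pulls it down.)

V_out ≈ 0.716 V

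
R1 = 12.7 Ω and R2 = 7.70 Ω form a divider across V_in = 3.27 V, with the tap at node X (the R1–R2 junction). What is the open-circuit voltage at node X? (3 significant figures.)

V_th ≈ 1.23 V

With X open, the divider is unloaded: V_th = 3.27 × 7.70/20.40 = 1.234 V.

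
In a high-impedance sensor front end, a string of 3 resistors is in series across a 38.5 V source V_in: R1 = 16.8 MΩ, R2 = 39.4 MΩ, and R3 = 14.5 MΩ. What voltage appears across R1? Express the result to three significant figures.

V ≈ 9.15 V

ΣR = 16.8 + 39.4 + 14.5 = 70.70 MΩ.
By the voltage-divider rule, V = 38.5 × 16.80/70.70 = 9.149 V.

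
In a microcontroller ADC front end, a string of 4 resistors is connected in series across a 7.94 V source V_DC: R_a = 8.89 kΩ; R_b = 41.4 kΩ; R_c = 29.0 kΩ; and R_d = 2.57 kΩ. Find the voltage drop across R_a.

ΣR = 8.89 + 41.4 + 29.0 + 2.57 = 81.86 kΩ.
V = V_DC · R/ΣR = 7.94 × 0.1086 = 0.8623 V.

V ≈ 0.862 V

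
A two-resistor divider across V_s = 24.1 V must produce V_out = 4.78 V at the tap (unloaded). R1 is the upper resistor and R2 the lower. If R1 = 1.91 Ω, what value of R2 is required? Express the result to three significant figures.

V_out/V_s = R2/(R1+R2) = 0.1983.
So R2 = R1 · V_out/(V_s − V_out) = 1.91 × 4.78/(24.1 − 4.78) = 1.91 × 0.2474 = 0.4726 Ω.

R2 ≈ 0.473 Ω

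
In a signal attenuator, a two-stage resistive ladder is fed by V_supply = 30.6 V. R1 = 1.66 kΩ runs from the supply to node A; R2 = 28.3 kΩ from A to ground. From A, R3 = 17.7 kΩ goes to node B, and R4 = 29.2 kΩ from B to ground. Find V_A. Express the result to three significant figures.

The second stage (R3 + R4 = 46.90 kΩ) loads node A in parallel with R2.
R2 ‖ (R3+R4) = 17.65 kΩ.
First divider: V_A = V_supply · 17.65/(1.66 + 17.65) = 27.97 V.

V_A ≈ 28.0 V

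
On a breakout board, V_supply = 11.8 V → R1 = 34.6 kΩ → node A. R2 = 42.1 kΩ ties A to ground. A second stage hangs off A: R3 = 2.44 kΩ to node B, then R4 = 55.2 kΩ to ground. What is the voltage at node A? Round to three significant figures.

The second stage (R3 + R4 = 57.64 kΩ) loads node A in parallel with R2.
R2 ‖ (R3+R4) = 24.33 kΩ.
So V_A = 11.8 × 0.4129 = 4.872 V.

V_A ≈ 4.87 V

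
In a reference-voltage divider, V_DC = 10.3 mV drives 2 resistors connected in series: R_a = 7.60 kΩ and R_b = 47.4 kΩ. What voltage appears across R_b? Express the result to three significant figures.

V ≈ 8.88 mV

Series total: ΣR = 7.60 + 47.4 = 55.00 kΩ.
V = V_DC · R/ΣR = 10.3 × 0.8618 = 8.877 mV.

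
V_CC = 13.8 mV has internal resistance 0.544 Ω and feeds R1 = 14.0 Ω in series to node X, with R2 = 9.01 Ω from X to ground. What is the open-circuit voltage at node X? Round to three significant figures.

V_th ≈ 5.28 mV

R1' = 0.544 + 14.0 = 14.54 Ω (source resistance + R1).
With X open, the divider is unloaded: V_th = 13.8 × 9.01/23.55 = 5.279 mV.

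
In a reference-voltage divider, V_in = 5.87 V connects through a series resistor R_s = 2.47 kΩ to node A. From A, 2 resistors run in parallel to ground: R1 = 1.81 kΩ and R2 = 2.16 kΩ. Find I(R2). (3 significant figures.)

Equivalent of the parallel group: R_p = 0.9848 kΩ.
V_A = 5.87 × 0.9848/3.455 = 1.673 V.
I(R2) = V_A / R2 = 1.673/2.16 = 0.7746 mA.
(Equivalently: I_total = 1.699 mA, then current-divider fraction G_k/ΣG = 0.4559.)

I ≈ 0.775 mA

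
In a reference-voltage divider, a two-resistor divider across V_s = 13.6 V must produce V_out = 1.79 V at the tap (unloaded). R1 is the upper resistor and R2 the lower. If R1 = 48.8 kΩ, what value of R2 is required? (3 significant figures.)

R2 ≈ 7.40 kΩ

Required fraction k = V_out/V_s = 0.1316.
Rearranging, R2 = R1·k/(1−k) = 48.8 × 0.1516 = 7.396 kΩ.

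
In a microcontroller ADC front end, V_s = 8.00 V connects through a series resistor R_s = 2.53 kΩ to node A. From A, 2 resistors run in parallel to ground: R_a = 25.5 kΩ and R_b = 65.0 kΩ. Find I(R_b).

I ≈ 0.108 mA

Equivalent of the parallel group: R_p = 18.31 kΩ.
V_A by voltage divider: V_A = 8.00 × 18.31/(2.53 + 18.31) = 7.029 V.
Branch current I = V_A/R_b = 7.029/65.0 = 0.1081 mA.
(Equivalently: I_total = 0.3838 mA, then current-divider fraction G_k/ΣG = 0.2818.)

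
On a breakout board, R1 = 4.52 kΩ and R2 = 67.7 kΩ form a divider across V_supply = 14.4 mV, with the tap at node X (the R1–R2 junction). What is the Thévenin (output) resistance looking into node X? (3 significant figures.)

Looking into X with the source shorted: R_th = R1·R2/(R1+R2) = 4.520 × 67.7/72.22 = 4.237 kΩ.

R_th ≈ 4.24 kΩ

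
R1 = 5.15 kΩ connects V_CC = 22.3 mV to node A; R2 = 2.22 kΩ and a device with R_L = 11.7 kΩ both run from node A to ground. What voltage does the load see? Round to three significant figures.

First combine the lower leg with the load: R2 ‖ R_L = 1.866 kΩ.
Voltage divider with the loaded lower leg: V_out = 22.3 × 1.866/(5.15 + 1.866) = 22.3 × 0.2660 = 5.931 mV.

V_out ≈ 5.93 mV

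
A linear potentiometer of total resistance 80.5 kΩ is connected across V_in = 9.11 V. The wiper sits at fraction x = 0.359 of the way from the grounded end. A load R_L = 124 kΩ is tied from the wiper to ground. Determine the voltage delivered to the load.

The pot divides into 51.60 kΩ above the wiper and 28.90 kΩ below.
(x·R_p) ‖ R_L = 23.44 kΩ.
V_out = 9.11 × 23.44/(51.60 + 23.44) = 2.845 V.
(Unloaded: V_out = x·V_in = 3.27 V.)

V_out ≈ 2.85 V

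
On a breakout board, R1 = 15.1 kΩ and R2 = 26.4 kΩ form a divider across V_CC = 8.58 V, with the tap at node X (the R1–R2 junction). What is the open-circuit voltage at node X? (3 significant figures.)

V_th ≈ 5.46 V

Open-circuit (no load on X): V_th = V_CC · R2/(R1 + R2) = 8.58 × 26.4/(15.10 + 26.4) = 5.458 V.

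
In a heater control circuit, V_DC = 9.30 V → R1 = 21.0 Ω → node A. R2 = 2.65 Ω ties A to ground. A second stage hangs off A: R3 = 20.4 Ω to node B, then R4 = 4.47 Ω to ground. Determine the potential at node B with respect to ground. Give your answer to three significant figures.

V_B ≈ 0.171 V

Looking into the second stage from A: R3 + R4 = 24.87 Ω appears in parallel with R2.
Effective lower resistance at A: R2 ‖ 24.87 = 2.395 Ω.
V_A = 9.30 × 2.395/(21.0 + 2.395) = 0.9520 V.
V_B = V_A × 0.1797 = 0.1711 V.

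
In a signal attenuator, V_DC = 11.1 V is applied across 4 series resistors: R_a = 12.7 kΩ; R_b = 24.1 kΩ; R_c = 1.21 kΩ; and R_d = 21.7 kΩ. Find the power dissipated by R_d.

The common current is I = 11.1/59.71 = 0.1859 mA.
P = I²R = 0.03456 × 21.7 = 0.7499 mW.

P ≈ 0.750 mW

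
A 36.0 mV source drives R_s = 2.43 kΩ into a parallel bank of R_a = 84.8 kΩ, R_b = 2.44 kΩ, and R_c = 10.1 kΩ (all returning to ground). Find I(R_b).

I ≈ 6.51 µA

Parallel bank: R_p = 1/(1/84.8 + 1/2.44 + 1/10.1) = 1.921 kΩ.
Node voltage V_A = V_CC · R_p/(R_s + R_p) = 36.0 × 0.4415 = 15.89 mV.
Branch current I = V_A/R_b = 15.89/2.44 = 6.514 µA.
(Check via current divider: I_total = 8.274 µA; share G_k/ΣG = 0.7872 → same result.)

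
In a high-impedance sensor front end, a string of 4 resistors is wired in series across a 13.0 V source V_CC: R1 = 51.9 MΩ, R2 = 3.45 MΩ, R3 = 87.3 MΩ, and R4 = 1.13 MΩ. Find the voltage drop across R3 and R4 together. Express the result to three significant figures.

V ≈ 8.00 V

Series total: ΣR = 51.9 + 3.45 + 87.3 + 1.13 = 143.8 MΩ.
R_{R3..R4} = 87.3 + 1.13 = 88.43 MΩ.
By the voltage-divider rule, V = 13.0 × 88.43/143.8 = 7.995 V.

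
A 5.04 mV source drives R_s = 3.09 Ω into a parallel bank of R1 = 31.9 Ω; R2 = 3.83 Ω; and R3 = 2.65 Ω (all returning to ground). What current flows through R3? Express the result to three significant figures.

I ≈ 0.620 mA

Parallel bank: R_p = 1/(1/31.9 + 1/3.83 + 1/2.65) = 1.493 Ω.
V_A = 5.04 × 1.493/4.583 = 1.642 mV.
I(R3) = V_A / R3 = 1.642/2.65 = 0.6196 mA.
(Check via current divider: I_total = 1.100 mA; share G_k/ΣG = 0.5634 → same result.)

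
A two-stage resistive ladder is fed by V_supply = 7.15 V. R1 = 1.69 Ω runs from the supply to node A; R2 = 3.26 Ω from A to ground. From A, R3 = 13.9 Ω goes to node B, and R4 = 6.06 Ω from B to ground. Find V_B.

The second stage (R3 + R4 = 19.96 Ω) loads node A in parallel with R2.
R2 ‖ (R3+R4) = 2.802 Ω.
V_A = 7.15 × 2.802/(1.69 + 2.802) = 4.460 V.
Stage 2 is unloaded, so V_B = V_A · R4/(R3+R4) = 4.460 × 6.06/19.96 = 1.354 V.

V_B ≈ 1.35 V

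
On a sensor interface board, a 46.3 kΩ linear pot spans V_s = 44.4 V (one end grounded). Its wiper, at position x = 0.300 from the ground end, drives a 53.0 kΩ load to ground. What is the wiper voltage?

V_out ≈ 11.3 V

The pot divides into 32.41 kΩ above the wiper and 13.89 kΩ below.
R_L loads the lower segment: effective lower R = 11.01 kΩ.
Loaded-divider output: V_out = 44.4 × 0.2535 = 11.26 V.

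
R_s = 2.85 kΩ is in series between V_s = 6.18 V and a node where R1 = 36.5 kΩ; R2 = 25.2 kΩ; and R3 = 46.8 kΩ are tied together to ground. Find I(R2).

Equivalent of the parallel group: R_p = 11.31 kΩ.
Node voltage V_A = V_s · R_p/(R_s + R_p) = 6.18 × 0.7987 = 4.936 V.
I(R2) = V_A / R2 = 4.936/25.2 = 0.1959 mA.

I ≈ 0.196 mA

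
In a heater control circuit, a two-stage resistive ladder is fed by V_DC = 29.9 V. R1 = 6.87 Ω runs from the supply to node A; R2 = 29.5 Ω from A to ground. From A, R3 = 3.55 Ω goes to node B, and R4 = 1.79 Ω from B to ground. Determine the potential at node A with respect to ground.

V_A ≈ 11.9 V

Node A sees R2 in parallel with the series input of stage 2, R3 + R4 = 5.340 Ω.
Effective lower resistance at A: R2 ‖ 5.340 = 4.522 Ω.
So V_A = 29.9 × 0.3969 = 11.87 V.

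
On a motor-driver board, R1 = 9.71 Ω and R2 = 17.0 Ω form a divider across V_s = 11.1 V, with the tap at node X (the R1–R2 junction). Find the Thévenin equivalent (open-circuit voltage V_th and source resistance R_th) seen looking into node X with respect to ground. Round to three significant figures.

V_th ≈ 7.06 V, R_th ≈ 6.18 Ω

Open-circuit (no load on X): V_th = V_s · R2/(R1 + R2) = 11.1 × 17.0/(9.710 + 17.0) = 7.065 V.
Looking into X with the source shorted: R_th = R1·R2/(R1+R2) = 9.710 × 17.0/26.71 = 6.180 Ω.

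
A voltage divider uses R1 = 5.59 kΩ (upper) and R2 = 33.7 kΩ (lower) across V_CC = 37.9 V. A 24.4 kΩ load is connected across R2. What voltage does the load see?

First combine the lower leg with the load: R2 ‖ R_L = 14.15 kΩ.
Then V_out = V_CC · R2'/(R1 + R2') = 37.9 × 14.15/19.74 = 27.17 V.
(Unloaded it would be 32.5 V; the load pulls it down.)

V_out ≈ 27.2 V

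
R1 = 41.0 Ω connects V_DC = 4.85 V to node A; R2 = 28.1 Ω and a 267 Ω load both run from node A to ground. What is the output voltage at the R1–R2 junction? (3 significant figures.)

R2 ‖ R_L = (28.1 × 267)/(28.1 + 267) = 25.42 Ω.
Then V_out = V_DC · R2'/(R1 + R2') = 4.85 × 25.42/66.42 = 1.856 V.

V_out ≈ 1.86 V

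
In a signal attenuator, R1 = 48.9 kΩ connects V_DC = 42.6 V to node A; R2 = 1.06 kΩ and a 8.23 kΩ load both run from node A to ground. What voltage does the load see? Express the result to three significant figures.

First combine the lower leg with the load: R2 ‖ R_L = 0.9391 kΩ.
Voltage divider with the loaded lower leg: V_out = 42.6 × 0.9391/(48.9 + 0.9391) = 42.6 × 0.01884 = 0.8027 V.
(Unloaded it would be 0.904 V; the load pulls it down.)

V_out ≈ 0.803 V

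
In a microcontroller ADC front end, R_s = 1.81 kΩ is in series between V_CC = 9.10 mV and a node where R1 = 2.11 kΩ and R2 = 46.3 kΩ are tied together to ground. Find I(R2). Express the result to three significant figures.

I ≈ 0.104 µA

Combine the parallel branches: R_p = (1/2.11 + 1/46.3)⁻¹ = 2.018 kΩ.
Node voltage V_A = V_CC · R_p/(R_s + R_p) = 9.10 × 0.5272 = 4.797 mV.
Branch current I = V_A/R2 = 4.797/46.3 = 0.1036 µA.
(Check via current divider: I_total = 2.377 µA; share G_k/ΣG = 0.04359 → same result.)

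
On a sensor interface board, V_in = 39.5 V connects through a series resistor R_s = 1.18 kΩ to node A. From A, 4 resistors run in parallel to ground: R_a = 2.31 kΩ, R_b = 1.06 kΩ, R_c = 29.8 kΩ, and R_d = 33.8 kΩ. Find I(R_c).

Equivalent of the parallel group: R_p = 0.6947 kΩ.
V_A by voltage divider: V_A = 39.5 × 0.6947/(1.18 + 0.6947) = 14.64 V.
Branch current I = V_A/R_c = 14.64/29.8 = 0.4912 mA.
(Equivalently: I_total = 21.07 mA, then current-divider fraction G_k/ΣG = 0.02331.)

I ≈ 0.491 mA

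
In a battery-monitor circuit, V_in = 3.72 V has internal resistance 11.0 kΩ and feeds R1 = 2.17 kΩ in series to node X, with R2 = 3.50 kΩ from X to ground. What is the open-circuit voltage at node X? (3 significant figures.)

V_th ≈ 0.781 V

R1' = 11.0 + 2.17 = 13.17 kΩ (source resistance + R1).
V_th is the unloaded tap voltage: V_in · R2/(R1'+R2) = 3.72 × 0.2100 = 0.7810 V.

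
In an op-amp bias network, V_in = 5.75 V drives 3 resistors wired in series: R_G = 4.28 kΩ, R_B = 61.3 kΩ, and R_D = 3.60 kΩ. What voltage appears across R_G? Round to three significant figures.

Series total: ΣR = 4.28 + 61.3 + 3.60 = 69.18 kΩ.
Voltage divider: V = V_in · (4.280 / 69.18) = 5.75 × 0.06187 = 0.3557 V.

V ≈ 0.356 V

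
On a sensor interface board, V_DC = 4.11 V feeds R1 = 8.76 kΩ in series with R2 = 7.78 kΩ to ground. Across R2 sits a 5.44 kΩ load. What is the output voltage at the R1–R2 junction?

The load sits in parallel with R2, giving an effective lower resistance R2' = R2·R_L/(R2+R_L) = 3.201 kΩ.
Now apply the divider: V_out = 4.11 × 0.2676 = 1.100 V.

V_out ≈ 1.10 V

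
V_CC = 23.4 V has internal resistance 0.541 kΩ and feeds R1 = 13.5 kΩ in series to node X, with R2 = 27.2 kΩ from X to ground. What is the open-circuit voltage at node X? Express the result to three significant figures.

R1' = 0.541 + 13.5 = 14.04 kΩ (source resistance + R1).
With X open, the divider is unloaded: V_th = 23.4 × 27.2/41.24 = 15.43 V.

V_th ≈ 15.4 V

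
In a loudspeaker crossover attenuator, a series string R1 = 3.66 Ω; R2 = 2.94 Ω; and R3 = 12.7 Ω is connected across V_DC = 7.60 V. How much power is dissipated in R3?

Series current I = V_DC/ΣR = 7.60/19.30 = 0.3938 A.
V(R3) = I·R = 5.001 V; P = V·I = 5.001 × 0.3938 = 1.969 W.

P ≈ 1.97 W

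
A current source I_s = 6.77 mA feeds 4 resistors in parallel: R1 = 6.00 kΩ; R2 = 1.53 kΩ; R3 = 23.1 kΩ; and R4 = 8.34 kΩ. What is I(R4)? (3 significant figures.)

Total conductance ΣG = 1/6.00 + 1/1.53 + 1/23.1 + 1/8.34 = 0.9835 (units of 1/kΩ).
R4 takes the fraction G_k/ΣG = 0.1199/0.9835 = 0.1219, so I = 6.77 × 0.1219 = 0.8254 mA.

I ≈ 0.825 mA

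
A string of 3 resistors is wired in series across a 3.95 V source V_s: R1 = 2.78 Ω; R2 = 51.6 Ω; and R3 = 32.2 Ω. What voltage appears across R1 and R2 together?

V ≈ 2.48 V

Total series resistance ΣR = 2.78 + 51.6 + 32.2 = 86.58 Ω.
R_{R1..R2} = 2.78 + 51.6 = 54.38 Ω.
Voltage divider: V = V_s · (54.38 / 86.58) = 3.95 × 0.6281 = 2.481 V.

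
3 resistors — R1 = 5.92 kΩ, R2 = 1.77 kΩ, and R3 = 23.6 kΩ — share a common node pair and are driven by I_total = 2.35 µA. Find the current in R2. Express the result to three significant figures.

Conductances: ΣG = 1/5.92 + 1/1.77 + 1/23.6 = 0.7763 (1/kΩ).
Current divider: I(R2) = I_total · G_k/ΣG = 2.35 × (0.5650/0.7763) = 2.35 × 0.7278 = 1.710 µA.

I ≈ 1.71 µA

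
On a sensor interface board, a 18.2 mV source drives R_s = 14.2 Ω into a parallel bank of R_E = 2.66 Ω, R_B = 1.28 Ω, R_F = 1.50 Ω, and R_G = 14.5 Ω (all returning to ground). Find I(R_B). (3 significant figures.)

Equivalent of the parallel group: R_p = 0.5283 Ω.
V_A by voltage divider: V_A = 18.2 × 0.5283/(14.2 + 0.5283) = 0.6528 mV.
I(R_B) = V_A / R_B = 0.6528/1.28 = 0.5100 mA.

I ≈ 0.510 mA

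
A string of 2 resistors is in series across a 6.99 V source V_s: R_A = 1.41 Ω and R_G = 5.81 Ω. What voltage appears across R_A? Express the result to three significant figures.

V ≈ 1.37 V

Series total: ΣR = 1.41 + 5.81 = 7.220 Ω.
V = V_s · R/ΣR = 6.99 × 0.1953 = 1.365 V.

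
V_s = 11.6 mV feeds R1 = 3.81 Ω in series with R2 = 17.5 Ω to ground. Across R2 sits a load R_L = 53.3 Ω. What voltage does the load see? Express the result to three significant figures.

R2 ‖ R_L = (17.5 × 53.3)/(17.5 + 53.3) = 13.17 Ω.
Voltage divider with the loaded lower leg: V_out = 11.6 × 13.17/(3.81 + 13.17) = 11.6 × 0.7757 = 8.998 mV.

V_out ≈ 9.00 mV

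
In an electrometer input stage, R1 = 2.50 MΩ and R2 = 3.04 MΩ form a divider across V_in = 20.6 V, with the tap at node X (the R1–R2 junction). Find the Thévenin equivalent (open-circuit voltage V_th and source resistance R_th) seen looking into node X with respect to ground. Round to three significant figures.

V_th ≈ 11.3 V, R_th ≈ 1.37 MΩ

With X open, the divider is unloaded: V_th = 20.6 × 3.04/5.540 = 11.30 V.
With V_in suppressed (replaced by a short), R_th = R1 ‖ R2 = (2.500 × 3.04)/(2.500 + 3.04) = 1.372 MΩ.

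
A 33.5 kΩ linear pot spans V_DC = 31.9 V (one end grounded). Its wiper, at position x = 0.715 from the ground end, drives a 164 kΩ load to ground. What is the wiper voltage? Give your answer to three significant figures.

V_out ≈ 21.9 V

The pot divides into 9.548 kΩ above the wiper and 23.95 kΩ below.
Lower segment in parallel with the load: 23.95 ‖ 164 = 20.90 kΩ.
Then V_out = V_DC · 20.90/(9.548 + 20.90) = 21.90 V.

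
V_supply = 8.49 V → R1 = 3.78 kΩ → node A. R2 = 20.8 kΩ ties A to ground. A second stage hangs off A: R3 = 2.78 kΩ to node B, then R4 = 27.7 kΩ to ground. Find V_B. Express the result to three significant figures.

The second stage (R3 + R4 = 30.48 kΩ) loads node A in parallel with R2.
R2 ‖ (R3+R4) = 12.36 kΩ.
V_A = 8.49 × 12.36/(3.78 + 12.36) = 6.502 V.
V_B = V_A × 0.9088 = 5.909 V.

V_B ≈ 5.91 V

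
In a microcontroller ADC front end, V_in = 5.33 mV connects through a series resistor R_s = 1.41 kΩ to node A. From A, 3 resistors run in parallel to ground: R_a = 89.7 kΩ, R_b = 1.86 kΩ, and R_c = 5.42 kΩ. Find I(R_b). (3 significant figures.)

I ≈ 1.41 µA

Equivalent of the parallel group: R_p = 1.364 kΩ.
Node voltage V_A = V_in · R_p/(R_s + R_p) = 5.33 × 0.4917 = 2.621 mV.
Branch current I = V_A/R_b = 2.621/1.86 = 1.409 µA.
(Equivalently: I_total = 1.922 µA, then current-divider fraction G_k/ΣG = 0.7332.)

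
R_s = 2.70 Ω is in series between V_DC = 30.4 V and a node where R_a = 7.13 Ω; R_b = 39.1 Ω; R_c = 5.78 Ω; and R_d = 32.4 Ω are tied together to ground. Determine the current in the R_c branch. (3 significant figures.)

I ≈ 2.63 A

Parallel bank: R_p = 1/(1/7.13 + 1/39.1 + 1/5.78 + 1/32.4) = 2.705 Ω.
V_A = 30.4 × 2.705/5.405 = 15.21 V.
I(R_c) = V_A / R_c = 15.21/5.78 = 2.632 A.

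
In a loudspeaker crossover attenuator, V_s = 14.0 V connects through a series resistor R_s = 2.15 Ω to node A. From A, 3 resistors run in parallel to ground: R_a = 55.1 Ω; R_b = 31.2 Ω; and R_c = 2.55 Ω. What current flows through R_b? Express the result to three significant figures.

Parallel bank: R_p = 1/(1/55.1 + 1/31.2 + 1/2.55) = 2.261 Ω.
V_A = 14.0 × 2.261/4.411 = 7.176 V.
I(R_b) = V_A / R_b = 7.176/31.2 = 0.2300 A.

I ≈ 0.230 A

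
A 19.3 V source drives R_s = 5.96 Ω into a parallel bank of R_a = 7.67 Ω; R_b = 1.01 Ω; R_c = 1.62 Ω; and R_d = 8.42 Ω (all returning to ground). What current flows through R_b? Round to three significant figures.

I ≈ 1.58 A

Combine the parallel branches: R_p = (1/7.67 + 1/1.01 + 1/1.62 + 1/8.42)⁻¹ = 0.5386 Ω.
V_A by voltage divider: V_A = 19.3 × 0.5386/(5.96 + 0.5386) = 1.600 V.
Branch current I = V_A/R_b = 1.600/1.01 = 1.584 A.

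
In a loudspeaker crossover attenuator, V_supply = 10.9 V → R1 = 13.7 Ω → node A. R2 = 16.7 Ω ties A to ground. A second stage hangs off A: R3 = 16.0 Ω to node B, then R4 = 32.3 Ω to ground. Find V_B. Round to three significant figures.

V_B ≈ 3.46 V

Looking into the second stage from A: R3 + R4 = 48.30 Ω appears in parallel with R2.
Effective lower resistance at A: R2 ‖ 48.30 = 12.41 Ω.
V_A = 10.9 × 12.41/(13.7 + 12.41) = 5.181 V.
Then the unloaded second divider: V_B = V_A × R4/(R3+R4) = 5.181 × 0.6687 = 3.464 V.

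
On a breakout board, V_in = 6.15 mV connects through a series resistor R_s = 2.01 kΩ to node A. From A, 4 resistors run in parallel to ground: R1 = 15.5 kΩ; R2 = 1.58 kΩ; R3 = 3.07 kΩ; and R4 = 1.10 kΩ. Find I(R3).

Parallel bank: R_p = 1/(1/15.5 + 1/1.58 + 1/3.07 + 1/1.10) = 0.5175 kΩ.
V_A by voltage divider: V_A = 6.15 × 0.5175/(2.01 + 0.5175) = 1.259 mV.
I(R3) = V_A / R3 = 1.259/3.07 = 0.4102 µA.
(Equivalently: I_total = 2.433 µA, then current-divider fraction G_k/ΣG = 0.1686.)

I ≈ 0.410 µA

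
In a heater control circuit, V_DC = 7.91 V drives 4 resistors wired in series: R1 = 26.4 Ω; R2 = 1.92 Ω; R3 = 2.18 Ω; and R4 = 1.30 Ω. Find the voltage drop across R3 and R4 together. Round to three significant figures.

ΣR = 26.4 + 1.92 + 2.18 + 1.30 = 31.80 Ω.
R_{R3..R4} = 2.18 + 1.30 = 3.480 Ω.
V = V_DC · R/ΣR = 7.91 × 0.1094 = 0.8656 V.

V ≈ 0.866 V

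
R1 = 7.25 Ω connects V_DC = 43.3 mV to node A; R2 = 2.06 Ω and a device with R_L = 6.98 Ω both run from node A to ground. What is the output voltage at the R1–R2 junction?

The load sits in parallel with R2, giving an effective lower resistance R2' = R2·R_L/(R2+R_L) = 1.591 Ω.
Voltage divider with the loaded lower leg: V_out = 43.3 × 1.591/(7.25 + 1.591) = 43.3 × 0.1799 = 7.790 mV.
(Unloaded it would be 9.58 mV; the load pulls it down.)

V_out ≈ 7.79 mV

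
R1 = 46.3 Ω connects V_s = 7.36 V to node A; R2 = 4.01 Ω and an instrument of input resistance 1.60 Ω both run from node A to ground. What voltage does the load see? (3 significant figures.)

The load sits in parallel with R2, giving an effective lower resistance R2' = R2·R_L/(R2+R_L) = 1.144 Ω.
Now apply the divider: V_out = 7.36 × 0.02411 = 0.1774 V.
(Unloaded it would be 0.587 V; the load pulls it down.)

V_out ≈ 0.177 V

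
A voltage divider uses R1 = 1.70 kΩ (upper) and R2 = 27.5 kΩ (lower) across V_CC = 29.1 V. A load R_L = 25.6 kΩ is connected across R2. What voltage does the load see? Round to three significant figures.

V_out ≈ 25.8 V

R2 ‖ R_L = (27.5 × 25.6)/(27.5 + 25.6) = 13.26 kΩ.
Then V_out = V_CC · R2'/(R1 + R2') = 29.1 × 13.26/14.96 = 25.79 V.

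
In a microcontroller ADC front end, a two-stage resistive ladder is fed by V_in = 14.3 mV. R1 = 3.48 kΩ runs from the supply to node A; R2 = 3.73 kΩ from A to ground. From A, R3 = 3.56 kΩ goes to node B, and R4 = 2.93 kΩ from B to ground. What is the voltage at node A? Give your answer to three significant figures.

V_A ≈ 5.79 mV

The second stage (R3 + R4 = 6.490 kΩ) loads node A in parallel with R2.
Effective lower resistance at A: R2 ‖ 6.490 = 2.369 kΩ.
So V_A = 14.3 × 0.4050 = 5.791 mV.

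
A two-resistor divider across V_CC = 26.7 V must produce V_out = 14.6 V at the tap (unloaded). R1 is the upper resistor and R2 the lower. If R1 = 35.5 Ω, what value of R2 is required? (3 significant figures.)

R2 ≈ 42.8 Ω

Required fraction k = V_out/V_CC = 0.5468.
So R2 = R1 · V_out/(V_CC − V_out) = 35.5 × 14.6/(26.7 − 14.6) = 35.5 × 1.207 = 42.83 Ω.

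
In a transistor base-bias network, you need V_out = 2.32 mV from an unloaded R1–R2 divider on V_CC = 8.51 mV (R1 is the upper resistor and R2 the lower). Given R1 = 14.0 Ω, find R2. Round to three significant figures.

R2 ≈ 5.25 Ω

V_out/V_CC = R2/(R1+R2) = 0.2726.
Rearranging, R2 = R1·k/(1−k) = 14.0 × 0.3748 = 5.247 Ω.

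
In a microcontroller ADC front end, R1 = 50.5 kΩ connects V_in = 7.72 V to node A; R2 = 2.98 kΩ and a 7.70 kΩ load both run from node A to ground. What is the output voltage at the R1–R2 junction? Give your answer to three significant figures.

The load sits in parallel with R2, giving an effective lower resistance R2' = R2·R_L/(R2+R_L) = 2.149 kΩ.
Now apply the divider: V_out = 7.72 × 0.04081 = 0.3150 V.
(Unloaded it would be 0.430 V; the load pulls it down.)

V_out ≈ 0.315 V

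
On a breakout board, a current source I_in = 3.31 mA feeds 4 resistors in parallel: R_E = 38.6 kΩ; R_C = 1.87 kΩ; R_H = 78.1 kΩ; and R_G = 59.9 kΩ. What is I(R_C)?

Conductances: ΣG = 1/38.6 + 1/1.87 + 1/78.1 + 1/59.9 = 0.5902 (1/kΩ).
Current divider: I(R_C) = I_in · G_k/ΣG = 3.31 × (0.5348/0.5902) = 3.31 × 0.9061 = 2.999 mA.

I ≈ 3.00 mA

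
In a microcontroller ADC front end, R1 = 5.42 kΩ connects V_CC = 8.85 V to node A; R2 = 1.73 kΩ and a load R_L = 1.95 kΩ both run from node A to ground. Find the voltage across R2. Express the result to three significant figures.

First combine the lower leg with the load: R2 ‖ R_L = 0.9167 kΩ.
Then V_out = V_CC · R2'/(R1 + R2') = 8.85 × 0.9167/6.337 = 1.280 V.

V_out ≈ 1.28 V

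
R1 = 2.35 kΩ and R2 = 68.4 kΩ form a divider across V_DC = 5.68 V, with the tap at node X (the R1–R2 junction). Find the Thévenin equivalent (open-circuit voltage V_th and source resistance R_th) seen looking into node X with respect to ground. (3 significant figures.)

V_th ≈ 5.49 V, R_th ≈ 2.27 kΩ

Open-circuit (no load on X): V_th = V_DC · R2/(R1 + R2) = 5.68 × 68.4/(2.350 + 68.4) = 5.491 V.
With V_DC suppressed (replaced by a short), R_th = R1 ‖ R2 = (2.350 × 68.4)/(2.350 + 68.4) = 2.272 kΩ.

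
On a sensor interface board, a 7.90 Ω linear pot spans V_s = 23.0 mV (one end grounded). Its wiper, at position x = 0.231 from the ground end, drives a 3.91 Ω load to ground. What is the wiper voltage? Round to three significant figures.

V_out ≈ 3.91 mV

The pot divides into 6.075 Ω above the wiper and 1.825 Ω below.
R_L loads the lower segment: effective lower R = 1.244 Ω.
V_out = 23.0 × 1.244/(6.075 + 1.244) = 3.910 mV.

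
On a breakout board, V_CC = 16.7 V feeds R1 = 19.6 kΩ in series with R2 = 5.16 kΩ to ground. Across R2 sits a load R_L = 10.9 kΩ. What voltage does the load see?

V_out ≈ 2.53 V

First combine the lower leg with the load: R2 ‖ R_L = 3.502 kΩ.
Voltage divider with the loaded lower leg: V_out = 16.7 × 3.502/(19.6 + 3.502) = 16.7 × 0.1516 = 2.532 V.
(Unloaded it would be 3.48 V; the load pulls it down.)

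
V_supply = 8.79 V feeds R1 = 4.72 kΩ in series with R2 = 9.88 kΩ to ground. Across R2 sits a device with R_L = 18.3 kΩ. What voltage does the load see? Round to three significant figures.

V_out ≈ 5.06 V

R2 ‖ R_L = (9.88 × 18.3)/(9.88 + 18.3) = 6.416 kΩ.
Now apply the divider: V_out = 8.79 × 0.5762 = 5.064 V.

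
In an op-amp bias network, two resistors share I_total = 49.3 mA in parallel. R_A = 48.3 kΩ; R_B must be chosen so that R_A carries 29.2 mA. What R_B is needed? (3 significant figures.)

In a two-way split, I_A/I_total = R_B/(R_A + R_B).
29.2/49.3 = R_B/(R_A + R_B) → R_B = R_A · (0.5923)/(1 − 0.5923) = 48.3 × 1.453 = 70.17 kΩ.

R_B ≈ 70.2 kΩ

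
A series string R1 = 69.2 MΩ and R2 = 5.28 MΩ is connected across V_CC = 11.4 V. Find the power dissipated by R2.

P ≈ 0.124 µW

Series current I = V_CC/ΣR = 11.4/74.48 = 0.1531 µA.
V(R2) = I·R = 0.8082 V; P = V·I = 0.8082 × 0.1531 = 0.1237 µW.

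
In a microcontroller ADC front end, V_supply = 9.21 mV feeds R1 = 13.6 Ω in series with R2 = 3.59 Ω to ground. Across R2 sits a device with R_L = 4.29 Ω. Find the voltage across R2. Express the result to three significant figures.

V_out ≈ 1.16 mV

R2 ‖ R_L = (3.59 × 4.29)/(3.59 + 4.29) = 1.954 Ω.
Voltage divider with the loaded lower leg: V_out = 9.21 × 1.954/(13.6 + 1.954) = 9.21 × 0.1257 = 1.157 mV.
(Unloaded it would be 1.92 mV; the load pulls it down.)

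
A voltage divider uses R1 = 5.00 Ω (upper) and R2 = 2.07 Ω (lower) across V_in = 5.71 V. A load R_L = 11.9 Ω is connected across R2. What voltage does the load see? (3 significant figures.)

The load sits in parallel with R2, giving an effective lower resistance R2' = R2·R_L/(R2+R_L) = 1.763 Ω.
Voltage divider with the loaded lower leg: V_out = 5.71 × 1.763/(5.00 + 1.763) = 5.71 × 0.2607 = 1.489 V.

V_out ≈ 1.49 V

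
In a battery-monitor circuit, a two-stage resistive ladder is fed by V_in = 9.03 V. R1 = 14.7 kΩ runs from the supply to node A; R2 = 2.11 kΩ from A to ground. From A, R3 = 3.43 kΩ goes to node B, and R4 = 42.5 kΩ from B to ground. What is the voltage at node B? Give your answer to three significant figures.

Node A sees R2 in parallel with the series input of stage 2, R3 + R4 = 45.93 kΩ.
R2 ‖ (R3+R4) = 2.017 kΩ.
V_A = 9.03 × 2.017/(14.7 + 2.017) = 1.090 V.
Then the unloaded second divider: V_B = V_A × R4/(R3+R4) = 1.090 × 0.9253 = 1.008 V.

V_B ≈ 1.01 V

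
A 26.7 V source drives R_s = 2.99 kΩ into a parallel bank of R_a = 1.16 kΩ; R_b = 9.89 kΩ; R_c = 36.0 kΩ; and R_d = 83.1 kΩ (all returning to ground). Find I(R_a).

I ≈ 5.76 mA

Parallel bank: R_p = 1/(1/1.16 + 1/9.89 + 1/36.0 + 1/83.1) = 0.9970 kΩ.
V_A = 26.7 × 0.9970/3.987 = 6.677 V.
Branch current I = V_A/R_a = 6.677/1.16 = 5.756 mA.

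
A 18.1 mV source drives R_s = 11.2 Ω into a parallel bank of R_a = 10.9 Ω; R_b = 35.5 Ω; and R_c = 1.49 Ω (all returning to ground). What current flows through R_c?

I ≈ 1.23 mA

Parallel bank: R_p = 1/(1/10.9 + 1/35.5 + 1/1.49) = 1.264 Ω.
Node voltage V_A = V_s · R_p/(R_s + R_p) = 18.1 × 0.1014 = 1.836 mV.
I(R_c) = V_A / R_c = 1.836/1.49 = 1.232 mA.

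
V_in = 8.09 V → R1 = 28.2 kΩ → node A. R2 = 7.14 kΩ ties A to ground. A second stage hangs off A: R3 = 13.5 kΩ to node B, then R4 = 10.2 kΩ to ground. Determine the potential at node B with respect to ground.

V_B ≈ 0.567 V

The second stage (R3 + R4 = 23.70 kΩ) loads node A in parallel with R2.
Effective lower resistance at A: R2 ‖ 23.70 = 5.487 kΩ.
So V_A = 8.09 × 0.1629 = 1.318 V.
V_B = V_A × 0.4304 = 0.5671 V.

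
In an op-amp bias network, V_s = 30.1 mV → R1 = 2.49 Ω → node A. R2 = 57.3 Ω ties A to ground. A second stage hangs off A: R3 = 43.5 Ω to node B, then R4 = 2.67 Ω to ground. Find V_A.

Looking into the second stage from A: R3 + R4 = 46.17 Ω appears in parallel with R2.
Effective lower resistance at A: R2 ‖ 46.17 = 25.57 Ω.
V_A = 30.1 × 25.57/(2.49 + 25.57) = 27.43 mV.

V_A ≈ 27.4 mV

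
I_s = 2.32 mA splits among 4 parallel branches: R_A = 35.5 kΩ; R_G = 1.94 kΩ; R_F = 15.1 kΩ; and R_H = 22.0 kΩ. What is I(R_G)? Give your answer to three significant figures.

Conductances: ΣG = 1/35.5 + 1/1.94 + 1/15.1 + 1/22.0 = 0.6553 (1/kΩ).
By the current-divider rule, I = I_s · G_k/ΣG = 2.32 × 0.7866 = 1.825 mA.

I ≈ 1.82 mA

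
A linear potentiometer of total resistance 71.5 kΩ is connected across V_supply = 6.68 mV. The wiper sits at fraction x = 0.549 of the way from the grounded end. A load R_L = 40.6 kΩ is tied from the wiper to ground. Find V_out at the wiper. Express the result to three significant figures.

V_out ≈ 2.55 mV

Lower segment x·R_p = 39.25 kΩ; upper segment (1−x)·R_p = 32.25 kΩ.
(x·R_p) ‖ R_L = 19.96 kΩ.
Then V_out = V_supply · 19.96/(32.25 + 19.96) = 2.554 mV.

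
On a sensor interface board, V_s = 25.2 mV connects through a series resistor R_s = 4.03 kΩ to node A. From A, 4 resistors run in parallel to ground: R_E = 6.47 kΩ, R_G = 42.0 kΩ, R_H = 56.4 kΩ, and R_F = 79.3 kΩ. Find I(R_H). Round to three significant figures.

Parallel bank: R_p = 1/(1/6.47 + 1/42.0 + 1/56.4 + 1/79.3) = 4.791 kΩ.
V_A = 25.2 × 4.791/8.821 = 13.69 mV.
I(R_H) = V_A / R_H = 13.69/56.4 = 0.2427 µA.
(Equivalently: I_total = 2.857 µA, then current-divider fraction G_k/ΣG = 0.08495.)

I ≈ 0.243 µA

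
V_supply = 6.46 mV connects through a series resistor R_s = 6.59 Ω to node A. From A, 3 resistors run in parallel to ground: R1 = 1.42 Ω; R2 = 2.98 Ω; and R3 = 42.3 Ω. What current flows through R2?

Parallel bank: R_p = 1/(1/1.42 + 1/2.98 + 1/42.3) = 0.9403 Ω.
Node voltage V_A = V_supply · R_p/(R_s + R_p) = 6.46 × 0.1249 = 0.8067 mV.
I(R2) = V_A / R2 = 0.8067/2.98 = 0.2707 mA.

I ≈ 0.271 mA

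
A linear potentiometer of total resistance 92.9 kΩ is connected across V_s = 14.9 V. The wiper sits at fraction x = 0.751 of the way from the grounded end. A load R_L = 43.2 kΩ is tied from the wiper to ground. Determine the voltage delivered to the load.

The pot divides into 23.13 kΩ above the wiper and 69.77 kΩ below.
(x·R_p) ‖ R_L = 26.68 kΩ.
V_out = 14.9 × 26.68/(23.13 + 26.68) = 7.981 V.
(Unloaded: V_out = x·V_s = 11.2 V.)

V_out ≈ 7.98 V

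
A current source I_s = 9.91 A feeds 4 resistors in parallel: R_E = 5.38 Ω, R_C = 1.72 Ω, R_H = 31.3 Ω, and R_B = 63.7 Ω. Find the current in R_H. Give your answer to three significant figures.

ΣG = 1/5.38 + 1/1.72 + 1/31.3 + 1/63.7 = 0.8149.
By the current-divider rule, I = I_s · G_k/ΣG = 9.91 × 0.03921 = 0.3885 A.

I ≈ 0.389 A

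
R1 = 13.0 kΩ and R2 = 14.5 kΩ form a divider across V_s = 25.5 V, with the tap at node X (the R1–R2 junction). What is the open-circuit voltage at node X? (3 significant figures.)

With X open, the divider is unloaded: V_th = 25.5 × 14.5/27.50 = 13.45 V.

V_th ≈ 13.4 V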